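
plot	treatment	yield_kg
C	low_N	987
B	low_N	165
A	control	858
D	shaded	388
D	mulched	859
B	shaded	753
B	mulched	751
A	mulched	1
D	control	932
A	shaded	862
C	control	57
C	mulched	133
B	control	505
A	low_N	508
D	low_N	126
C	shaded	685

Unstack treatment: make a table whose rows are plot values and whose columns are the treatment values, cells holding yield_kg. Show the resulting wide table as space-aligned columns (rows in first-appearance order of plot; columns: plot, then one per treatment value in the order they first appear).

plot  low_N  control  shaded  mulched
C     987    57       685     133    
B     165    505      753     751    
A     508    858      862     1      
D     126    932      388     859    

Columns: plot plus the 4 distinct treatment values (low_N, control, shaded, mulched).
For example, row C column low_N takes yield_kg=987 from the long row (C, low_N).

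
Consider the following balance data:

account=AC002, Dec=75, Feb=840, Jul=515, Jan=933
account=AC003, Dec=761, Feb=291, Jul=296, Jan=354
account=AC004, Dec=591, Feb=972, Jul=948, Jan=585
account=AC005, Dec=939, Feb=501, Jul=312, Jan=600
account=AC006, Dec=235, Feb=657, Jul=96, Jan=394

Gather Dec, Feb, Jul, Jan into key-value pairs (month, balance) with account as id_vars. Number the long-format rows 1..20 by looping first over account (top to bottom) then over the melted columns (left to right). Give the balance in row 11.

948

20 rows total (5 × 4). Row 11: index ⌊(11-1)/4⌋ = 2 into account → AC004; (11-1) mod 4 = 2 into the melted columns → Jul.
So row 11 is (AC004, Jul, 948); balance = 948.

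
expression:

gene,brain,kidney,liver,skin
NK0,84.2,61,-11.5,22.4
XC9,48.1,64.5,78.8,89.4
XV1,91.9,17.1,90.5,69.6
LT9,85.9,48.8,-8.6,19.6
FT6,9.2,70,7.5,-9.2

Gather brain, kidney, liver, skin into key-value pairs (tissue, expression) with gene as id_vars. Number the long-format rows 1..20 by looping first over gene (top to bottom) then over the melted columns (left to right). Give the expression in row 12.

20 rows total (5 × 4). Row 12: index ⌊(12-1)/4⌋ = 2 into gene → XV1; (12-1) mod 4 = 3 into the melted columns → skin.
So row 12 is (XV1, skin, 69.6); expression = 69.6.

69.6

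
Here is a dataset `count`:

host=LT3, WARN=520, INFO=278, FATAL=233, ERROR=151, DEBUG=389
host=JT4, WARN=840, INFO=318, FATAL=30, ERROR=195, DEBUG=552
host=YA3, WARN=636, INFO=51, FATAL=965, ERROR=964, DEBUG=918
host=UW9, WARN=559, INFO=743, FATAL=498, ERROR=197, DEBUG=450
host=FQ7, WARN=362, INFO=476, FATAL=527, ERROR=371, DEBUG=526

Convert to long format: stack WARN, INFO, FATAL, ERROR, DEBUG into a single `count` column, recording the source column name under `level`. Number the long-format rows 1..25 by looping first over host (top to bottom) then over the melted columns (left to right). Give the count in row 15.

25 rows total (5 × 5). Row 15: index ⌊(15-1)/5⌋ = 2 into host → YA3; (15-1) mod 5 = 4 into the melted columns → DEBUG.
So row 15 is (YA3, DEBUG, 918); count = 918.

918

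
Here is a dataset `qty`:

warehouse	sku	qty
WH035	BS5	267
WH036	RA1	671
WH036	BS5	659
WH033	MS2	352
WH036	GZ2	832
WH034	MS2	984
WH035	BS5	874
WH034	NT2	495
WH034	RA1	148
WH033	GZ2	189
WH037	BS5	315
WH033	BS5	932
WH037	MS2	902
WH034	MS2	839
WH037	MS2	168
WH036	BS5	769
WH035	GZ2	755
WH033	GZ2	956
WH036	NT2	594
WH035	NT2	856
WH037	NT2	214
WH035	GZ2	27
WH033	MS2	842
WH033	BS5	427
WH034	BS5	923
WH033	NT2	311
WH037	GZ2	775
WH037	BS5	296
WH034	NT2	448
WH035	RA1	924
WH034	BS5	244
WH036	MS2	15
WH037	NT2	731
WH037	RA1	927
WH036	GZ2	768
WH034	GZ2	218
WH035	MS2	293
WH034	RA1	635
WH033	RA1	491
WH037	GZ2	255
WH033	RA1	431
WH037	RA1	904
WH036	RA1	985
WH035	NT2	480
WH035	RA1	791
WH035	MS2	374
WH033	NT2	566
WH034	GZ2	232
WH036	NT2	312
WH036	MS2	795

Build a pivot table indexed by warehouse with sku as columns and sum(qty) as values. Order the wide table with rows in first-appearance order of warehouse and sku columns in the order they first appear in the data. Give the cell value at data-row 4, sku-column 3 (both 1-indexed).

With rows in first-appearance order of warehouse, row 4 is warehouse=WH034. sku columns in first-appearance order: BS5, RA1, MS2, GZ2, NT2; column 3 is MS2.
Long rows with warehouse=WH034, sku=MS2: 984 + 839 = 1823.

1823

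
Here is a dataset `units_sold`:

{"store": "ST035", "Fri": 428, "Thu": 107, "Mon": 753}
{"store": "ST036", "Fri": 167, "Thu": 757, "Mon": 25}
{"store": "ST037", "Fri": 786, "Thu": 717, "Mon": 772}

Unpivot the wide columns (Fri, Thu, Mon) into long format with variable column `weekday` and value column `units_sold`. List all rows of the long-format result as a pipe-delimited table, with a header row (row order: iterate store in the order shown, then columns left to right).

| store | weekday | units_sold |
| ST035 | Fri | 428 |
| ST035 | Thu | 107 |
| ST035 | Mon | 753 |
| ST036 | Fri | 167 |
| ST036 | Thu | 757 |
| ST036 | Mon | 25 |
| ST037 | Fri | 786 |
| ST037 | Thu | 717 |
| ST037 | Mon | 772 |

Each (store, column) pair becomes one row: 3 × 3 = 9 rows.
For example, (ST035, Fri) → units_sold=428.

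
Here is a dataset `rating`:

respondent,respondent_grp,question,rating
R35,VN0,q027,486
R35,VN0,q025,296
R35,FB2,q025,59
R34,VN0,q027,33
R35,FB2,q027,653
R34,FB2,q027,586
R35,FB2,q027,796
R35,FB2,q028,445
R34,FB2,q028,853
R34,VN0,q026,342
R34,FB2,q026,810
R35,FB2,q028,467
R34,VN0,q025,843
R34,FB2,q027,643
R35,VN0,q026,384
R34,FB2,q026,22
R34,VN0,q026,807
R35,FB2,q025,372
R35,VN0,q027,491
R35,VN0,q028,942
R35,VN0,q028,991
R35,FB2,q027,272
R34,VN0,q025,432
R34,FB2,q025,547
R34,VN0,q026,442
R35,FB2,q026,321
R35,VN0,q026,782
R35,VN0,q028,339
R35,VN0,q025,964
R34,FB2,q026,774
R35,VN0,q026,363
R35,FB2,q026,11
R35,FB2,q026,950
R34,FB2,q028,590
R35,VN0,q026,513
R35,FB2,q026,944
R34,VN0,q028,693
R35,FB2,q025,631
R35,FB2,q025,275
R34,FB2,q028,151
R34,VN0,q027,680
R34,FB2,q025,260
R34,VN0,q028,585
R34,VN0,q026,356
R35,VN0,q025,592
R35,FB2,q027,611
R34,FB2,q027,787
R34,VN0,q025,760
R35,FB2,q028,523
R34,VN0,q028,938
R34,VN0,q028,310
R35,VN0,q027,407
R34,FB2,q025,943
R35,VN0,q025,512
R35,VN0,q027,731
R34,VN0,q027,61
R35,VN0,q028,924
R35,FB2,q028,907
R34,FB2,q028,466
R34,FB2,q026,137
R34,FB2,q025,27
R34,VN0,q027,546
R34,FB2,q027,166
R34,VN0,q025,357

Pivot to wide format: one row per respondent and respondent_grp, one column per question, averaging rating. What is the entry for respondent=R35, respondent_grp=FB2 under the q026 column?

Rows with respondent=R35, respondent_grp=FB2 and question=q026: rating values are 321, 11, 950, 944.
(321 + 11 + 950 + 944) / 4 = 556.50.

556.50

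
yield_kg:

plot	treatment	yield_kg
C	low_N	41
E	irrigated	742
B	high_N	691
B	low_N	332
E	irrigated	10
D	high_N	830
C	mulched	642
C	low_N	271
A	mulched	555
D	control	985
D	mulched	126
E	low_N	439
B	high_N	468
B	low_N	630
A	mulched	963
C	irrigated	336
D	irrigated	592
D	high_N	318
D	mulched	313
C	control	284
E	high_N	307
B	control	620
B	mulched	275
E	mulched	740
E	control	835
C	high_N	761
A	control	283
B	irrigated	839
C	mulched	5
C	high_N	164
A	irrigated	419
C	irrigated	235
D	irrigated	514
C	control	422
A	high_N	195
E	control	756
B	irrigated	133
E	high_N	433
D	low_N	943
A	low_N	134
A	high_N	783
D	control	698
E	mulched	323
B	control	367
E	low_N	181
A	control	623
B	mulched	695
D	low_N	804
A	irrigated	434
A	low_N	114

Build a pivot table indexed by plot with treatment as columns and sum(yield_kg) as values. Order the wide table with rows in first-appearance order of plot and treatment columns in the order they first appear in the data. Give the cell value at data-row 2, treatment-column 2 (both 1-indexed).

With rows in first-appearance order of plot, row 2 is plot=E. treatment columns in first-appearance order: low_N, irrigated, high_N, mulched, control; column 2 is irrigated.
Long rows with plot=E, treatment=irrigated: 742 + 10 = 752.

752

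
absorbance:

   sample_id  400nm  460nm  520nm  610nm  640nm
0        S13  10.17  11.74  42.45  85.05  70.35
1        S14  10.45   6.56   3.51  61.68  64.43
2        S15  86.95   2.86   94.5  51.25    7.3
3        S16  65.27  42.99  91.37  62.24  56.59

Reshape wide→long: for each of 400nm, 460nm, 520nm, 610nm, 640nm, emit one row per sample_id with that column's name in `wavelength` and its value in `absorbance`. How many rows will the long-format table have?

4 sample_id values × 5 melted columns = 20 rows.

20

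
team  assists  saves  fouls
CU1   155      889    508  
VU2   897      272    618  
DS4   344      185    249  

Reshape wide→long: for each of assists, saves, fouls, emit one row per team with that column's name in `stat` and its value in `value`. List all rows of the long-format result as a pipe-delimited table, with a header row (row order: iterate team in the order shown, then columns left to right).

| team | stat | value |
| CU1 | assists | 155 |
| CU1 | saves | 889 |
| CU1 | fouls | 508 |
| VU2 | assists | 897 |
| VU2 | saves | 272 |
| VU2 | fouls | 618 |
| DS4 | assists | 344 |
| DS4 | saves | 185 |
| DS4 | fouls | 249 |

Each (team, column) pair becomes one row: 3 × 3 = 9 rows.
For example, (CU1, assists) → value=155.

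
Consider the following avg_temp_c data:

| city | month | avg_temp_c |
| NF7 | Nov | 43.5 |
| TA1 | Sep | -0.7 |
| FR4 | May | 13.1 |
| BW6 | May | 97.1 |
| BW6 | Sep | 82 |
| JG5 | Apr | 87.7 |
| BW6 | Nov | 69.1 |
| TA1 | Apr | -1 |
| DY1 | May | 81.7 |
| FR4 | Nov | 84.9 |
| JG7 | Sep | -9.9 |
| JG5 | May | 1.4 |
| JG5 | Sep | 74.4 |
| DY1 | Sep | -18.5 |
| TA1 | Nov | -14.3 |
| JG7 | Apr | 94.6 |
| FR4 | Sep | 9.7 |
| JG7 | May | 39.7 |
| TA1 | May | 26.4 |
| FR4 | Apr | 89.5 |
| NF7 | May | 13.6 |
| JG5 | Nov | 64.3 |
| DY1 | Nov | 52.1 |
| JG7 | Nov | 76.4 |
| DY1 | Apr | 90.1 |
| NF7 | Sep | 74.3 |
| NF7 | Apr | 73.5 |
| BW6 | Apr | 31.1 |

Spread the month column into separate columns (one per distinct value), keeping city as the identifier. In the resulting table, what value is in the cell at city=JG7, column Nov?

Wide layout: rows indexed by city, columns are the 4 distinct month values (Nov, Sep, May, Apr).
Cell (city=JG7, month=Nov) draws from the long row where city=JG7 and month=Nov, which has avg_temp_c=76.4.

76.4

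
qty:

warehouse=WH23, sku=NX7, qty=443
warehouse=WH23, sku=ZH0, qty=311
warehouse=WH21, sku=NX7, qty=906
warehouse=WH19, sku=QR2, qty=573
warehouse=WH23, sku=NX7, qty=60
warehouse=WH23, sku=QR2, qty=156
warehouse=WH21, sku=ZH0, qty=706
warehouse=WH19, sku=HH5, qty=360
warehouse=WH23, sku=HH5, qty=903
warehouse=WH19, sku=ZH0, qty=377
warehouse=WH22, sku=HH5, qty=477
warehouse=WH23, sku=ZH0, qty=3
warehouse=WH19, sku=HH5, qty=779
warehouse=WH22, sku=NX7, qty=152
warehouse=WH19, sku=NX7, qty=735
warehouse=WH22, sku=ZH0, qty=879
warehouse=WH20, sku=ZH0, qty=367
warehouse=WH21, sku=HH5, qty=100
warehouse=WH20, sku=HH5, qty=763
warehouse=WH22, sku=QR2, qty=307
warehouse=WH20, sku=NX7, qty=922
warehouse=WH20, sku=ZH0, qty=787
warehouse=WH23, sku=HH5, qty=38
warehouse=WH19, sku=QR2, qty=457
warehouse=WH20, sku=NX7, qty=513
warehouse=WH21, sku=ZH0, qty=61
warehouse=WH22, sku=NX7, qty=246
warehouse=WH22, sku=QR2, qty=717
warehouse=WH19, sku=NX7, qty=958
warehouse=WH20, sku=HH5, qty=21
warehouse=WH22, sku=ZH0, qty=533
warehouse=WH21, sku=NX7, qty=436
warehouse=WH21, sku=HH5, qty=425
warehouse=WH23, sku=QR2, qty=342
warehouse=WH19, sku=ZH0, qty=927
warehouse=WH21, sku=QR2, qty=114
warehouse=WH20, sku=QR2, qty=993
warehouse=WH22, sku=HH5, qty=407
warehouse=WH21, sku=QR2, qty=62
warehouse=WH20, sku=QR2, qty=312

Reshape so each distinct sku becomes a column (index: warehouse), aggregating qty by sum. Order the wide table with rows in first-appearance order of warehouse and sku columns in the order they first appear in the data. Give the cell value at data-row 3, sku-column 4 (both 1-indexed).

With rows in first-appearance order of warehouse, row 3 is warehouse=WH19. sku columns in first-appearance order: NX7, ZH0, QR2, HH5; column 4 is HH5.
Long rows with warehouse=WH19, sku=HH5: 360 + 779 = 1139.

1139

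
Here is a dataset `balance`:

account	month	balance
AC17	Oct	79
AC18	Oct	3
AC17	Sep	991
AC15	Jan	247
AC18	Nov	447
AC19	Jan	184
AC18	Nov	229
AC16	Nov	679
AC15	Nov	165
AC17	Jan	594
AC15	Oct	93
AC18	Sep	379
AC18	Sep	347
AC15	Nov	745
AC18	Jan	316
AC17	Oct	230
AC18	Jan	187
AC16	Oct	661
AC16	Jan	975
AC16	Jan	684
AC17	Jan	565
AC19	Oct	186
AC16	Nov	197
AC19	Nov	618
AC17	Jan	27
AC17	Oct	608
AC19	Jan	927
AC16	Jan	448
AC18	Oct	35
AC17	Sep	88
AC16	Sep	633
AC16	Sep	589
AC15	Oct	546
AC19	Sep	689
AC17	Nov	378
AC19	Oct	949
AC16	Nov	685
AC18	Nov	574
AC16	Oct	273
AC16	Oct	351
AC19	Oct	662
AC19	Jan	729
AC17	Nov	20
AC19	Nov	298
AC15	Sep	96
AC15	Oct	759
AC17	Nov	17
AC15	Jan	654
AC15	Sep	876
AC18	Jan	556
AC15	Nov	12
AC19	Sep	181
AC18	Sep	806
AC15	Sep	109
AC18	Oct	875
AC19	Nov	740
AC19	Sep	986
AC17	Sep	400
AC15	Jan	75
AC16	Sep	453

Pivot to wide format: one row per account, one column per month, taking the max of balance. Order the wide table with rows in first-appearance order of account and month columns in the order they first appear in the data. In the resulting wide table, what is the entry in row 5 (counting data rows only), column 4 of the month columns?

685

With rows in first-appearance order of account, row 5 is account=AC16. month columns in first-appearance order: Oct, Sep, Jan, Nov; column 4 is Nov.
Long rows with account=AC16, month=Nov: max(679, 197, 685) = 685.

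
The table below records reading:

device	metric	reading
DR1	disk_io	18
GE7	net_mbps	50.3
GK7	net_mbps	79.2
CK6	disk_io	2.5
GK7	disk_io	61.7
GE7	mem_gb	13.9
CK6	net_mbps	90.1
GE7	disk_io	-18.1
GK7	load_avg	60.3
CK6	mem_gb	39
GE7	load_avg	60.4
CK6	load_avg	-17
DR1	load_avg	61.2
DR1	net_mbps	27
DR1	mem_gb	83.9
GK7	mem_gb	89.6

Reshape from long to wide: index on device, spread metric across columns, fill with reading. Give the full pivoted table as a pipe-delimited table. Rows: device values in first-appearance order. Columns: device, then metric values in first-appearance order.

| device | disk_io | net_mbps | mem_gb | load_avg |
| DR1 | 18 | 27 | 83.9 | 61.2 |
| GE7 | -18.1 | 50.3 | 13.9 | 60.4 |
| GK7 | 61.7 | 79.2 | 89.6 | 60.3 |
| CK6 | 2.5 | 90.1 | 39 | -17 |

Columns: device plus the 4 distinct metric values (disk_io, net_mbps, mem_gb, load_avg).
For example, row DR1 column disk_io takes reading=18 from the long row (DR1, disk_io).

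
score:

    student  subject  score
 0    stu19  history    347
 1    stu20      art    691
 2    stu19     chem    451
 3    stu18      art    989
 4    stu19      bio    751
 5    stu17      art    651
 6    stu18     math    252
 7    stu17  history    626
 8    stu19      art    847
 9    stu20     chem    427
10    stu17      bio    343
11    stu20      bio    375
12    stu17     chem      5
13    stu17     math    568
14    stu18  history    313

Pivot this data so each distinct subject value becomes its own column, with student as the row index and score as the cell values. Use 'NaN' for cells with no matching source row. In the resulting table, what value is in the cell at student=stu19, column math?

No long-format row has student=stu19 and subject=math, so the cell is NaN.

NaN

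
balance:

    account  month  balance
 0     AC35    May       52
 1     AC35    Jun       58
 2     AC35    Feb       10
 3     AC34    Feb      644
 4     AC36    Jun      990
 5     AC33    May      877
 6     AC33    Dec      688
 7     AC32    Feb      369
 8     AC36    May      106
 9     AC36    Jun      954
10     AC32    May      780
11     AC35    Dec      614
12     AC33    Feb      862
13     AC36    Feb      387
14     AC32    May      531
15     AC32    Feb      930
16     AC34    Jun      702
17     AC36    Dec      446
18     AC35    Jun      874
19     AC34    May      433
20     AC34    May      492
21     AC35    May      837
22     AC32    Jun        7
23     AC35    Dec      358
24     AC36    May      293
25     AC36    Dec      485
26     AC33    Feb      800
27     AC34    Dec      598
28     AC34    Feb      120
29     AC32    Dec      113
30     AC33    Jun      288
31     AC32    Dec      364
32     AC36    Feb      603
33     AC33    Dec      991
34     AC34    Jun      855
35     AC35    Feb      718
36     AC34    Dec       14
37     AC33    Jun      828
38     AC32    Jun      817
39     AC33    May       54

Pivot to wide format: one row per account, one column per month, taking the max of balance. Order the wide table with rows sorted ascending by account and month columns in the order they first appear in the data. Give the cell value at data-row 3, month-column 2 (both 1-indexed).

855

With rows sorted ascending by account, row 3 is account=AC34. month columns in first-appearance order: May, Jun, Feb, Dec; column 2 is Jun.
Long rows with account=AC34, month=Jun: max(702, 855) = 855.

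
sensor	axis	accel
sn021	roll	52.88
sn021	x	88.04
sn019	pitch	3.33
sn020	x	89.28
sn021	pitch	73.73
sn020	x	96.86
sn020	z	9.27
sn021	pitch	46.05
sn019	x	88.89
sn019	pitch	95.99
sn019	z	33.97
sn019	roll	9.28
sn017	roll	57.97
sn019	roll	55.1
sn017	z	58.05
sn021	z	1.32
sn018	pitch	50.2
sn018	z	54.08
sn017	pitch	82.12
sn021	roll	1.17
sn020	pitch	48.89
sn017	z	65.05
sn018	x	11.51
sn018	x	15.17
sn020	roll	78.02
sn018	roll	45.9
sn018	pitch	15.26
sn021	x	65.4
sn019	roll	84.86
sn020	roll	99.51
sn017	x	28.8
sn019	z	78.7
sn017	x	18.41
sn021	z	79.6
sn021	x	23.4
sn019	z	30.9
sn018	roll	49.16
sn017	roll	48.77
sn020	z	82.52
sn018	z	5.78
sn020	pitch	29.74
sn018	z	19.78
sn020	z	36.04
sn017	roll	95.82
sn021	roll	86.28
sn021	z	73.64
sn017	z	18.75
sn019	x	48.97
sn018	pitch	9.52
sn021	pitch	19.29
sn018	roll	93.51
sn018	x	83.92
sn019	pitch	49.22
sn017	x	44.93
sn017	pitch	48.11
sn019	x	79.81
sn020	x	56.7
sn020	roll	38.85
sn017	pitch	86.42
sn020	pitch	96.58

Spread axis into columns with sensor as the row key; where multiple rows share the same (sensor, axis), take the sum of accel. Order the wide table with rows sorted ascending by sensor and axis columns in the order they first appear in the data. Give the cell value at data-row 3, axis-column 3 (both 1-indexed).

With rows sorted ascending by sensor, row 3 is sensor=sn019. axis columns in first-appearance order: roll, x, pitch, z; column 3 is pitch.
Long rows with sensor=sn019, axis=pitch: 3.33 + 95.99 + 49.22 = 148.54.

148.54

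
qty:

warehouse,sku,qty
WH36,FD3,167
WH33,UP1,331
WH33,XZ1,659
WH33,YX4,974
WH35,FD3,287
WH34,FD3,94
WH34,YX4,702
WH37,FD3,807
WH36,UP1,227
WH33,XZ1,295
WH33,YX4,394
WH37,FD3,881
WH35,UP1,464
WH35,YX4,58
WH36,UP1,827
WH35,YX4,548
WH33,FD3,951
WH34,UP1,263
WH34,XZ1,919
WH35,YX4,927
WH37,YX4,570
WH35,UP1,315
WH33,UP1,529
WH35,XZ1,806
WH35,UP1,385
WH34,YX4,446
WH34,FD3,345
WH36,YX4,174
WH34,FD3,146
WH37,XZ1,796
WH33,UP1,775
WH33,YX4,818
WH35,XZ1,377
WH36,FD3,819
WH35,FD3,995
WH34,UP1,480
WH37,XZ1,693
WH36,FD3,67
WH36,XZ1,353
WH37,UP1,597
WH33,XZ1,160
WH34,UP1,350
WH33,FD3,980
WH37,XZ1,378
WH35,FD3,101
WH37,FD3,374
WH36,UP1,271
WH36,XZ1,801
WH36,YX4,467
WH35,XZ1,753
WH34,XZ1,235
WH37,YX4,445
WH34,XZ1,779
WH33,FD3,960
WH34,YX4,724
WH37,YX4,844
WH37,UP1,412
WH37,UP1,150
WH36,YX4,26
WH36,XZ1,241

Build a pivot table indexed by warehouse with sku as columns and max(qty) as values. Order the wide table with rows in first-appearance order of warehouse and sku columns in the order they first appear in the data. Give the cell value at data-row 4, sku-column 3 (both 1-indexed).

With rows in first-appearance order of warehouse, row 4 is warehouse=WH34. sku columns in first-appearance order: FD3, UP1, XZ1, YX4; column 3 is XZ1.
Long rows with warehouse=WH34, sku=XZ1: max(919, 235, 779) = 919.

919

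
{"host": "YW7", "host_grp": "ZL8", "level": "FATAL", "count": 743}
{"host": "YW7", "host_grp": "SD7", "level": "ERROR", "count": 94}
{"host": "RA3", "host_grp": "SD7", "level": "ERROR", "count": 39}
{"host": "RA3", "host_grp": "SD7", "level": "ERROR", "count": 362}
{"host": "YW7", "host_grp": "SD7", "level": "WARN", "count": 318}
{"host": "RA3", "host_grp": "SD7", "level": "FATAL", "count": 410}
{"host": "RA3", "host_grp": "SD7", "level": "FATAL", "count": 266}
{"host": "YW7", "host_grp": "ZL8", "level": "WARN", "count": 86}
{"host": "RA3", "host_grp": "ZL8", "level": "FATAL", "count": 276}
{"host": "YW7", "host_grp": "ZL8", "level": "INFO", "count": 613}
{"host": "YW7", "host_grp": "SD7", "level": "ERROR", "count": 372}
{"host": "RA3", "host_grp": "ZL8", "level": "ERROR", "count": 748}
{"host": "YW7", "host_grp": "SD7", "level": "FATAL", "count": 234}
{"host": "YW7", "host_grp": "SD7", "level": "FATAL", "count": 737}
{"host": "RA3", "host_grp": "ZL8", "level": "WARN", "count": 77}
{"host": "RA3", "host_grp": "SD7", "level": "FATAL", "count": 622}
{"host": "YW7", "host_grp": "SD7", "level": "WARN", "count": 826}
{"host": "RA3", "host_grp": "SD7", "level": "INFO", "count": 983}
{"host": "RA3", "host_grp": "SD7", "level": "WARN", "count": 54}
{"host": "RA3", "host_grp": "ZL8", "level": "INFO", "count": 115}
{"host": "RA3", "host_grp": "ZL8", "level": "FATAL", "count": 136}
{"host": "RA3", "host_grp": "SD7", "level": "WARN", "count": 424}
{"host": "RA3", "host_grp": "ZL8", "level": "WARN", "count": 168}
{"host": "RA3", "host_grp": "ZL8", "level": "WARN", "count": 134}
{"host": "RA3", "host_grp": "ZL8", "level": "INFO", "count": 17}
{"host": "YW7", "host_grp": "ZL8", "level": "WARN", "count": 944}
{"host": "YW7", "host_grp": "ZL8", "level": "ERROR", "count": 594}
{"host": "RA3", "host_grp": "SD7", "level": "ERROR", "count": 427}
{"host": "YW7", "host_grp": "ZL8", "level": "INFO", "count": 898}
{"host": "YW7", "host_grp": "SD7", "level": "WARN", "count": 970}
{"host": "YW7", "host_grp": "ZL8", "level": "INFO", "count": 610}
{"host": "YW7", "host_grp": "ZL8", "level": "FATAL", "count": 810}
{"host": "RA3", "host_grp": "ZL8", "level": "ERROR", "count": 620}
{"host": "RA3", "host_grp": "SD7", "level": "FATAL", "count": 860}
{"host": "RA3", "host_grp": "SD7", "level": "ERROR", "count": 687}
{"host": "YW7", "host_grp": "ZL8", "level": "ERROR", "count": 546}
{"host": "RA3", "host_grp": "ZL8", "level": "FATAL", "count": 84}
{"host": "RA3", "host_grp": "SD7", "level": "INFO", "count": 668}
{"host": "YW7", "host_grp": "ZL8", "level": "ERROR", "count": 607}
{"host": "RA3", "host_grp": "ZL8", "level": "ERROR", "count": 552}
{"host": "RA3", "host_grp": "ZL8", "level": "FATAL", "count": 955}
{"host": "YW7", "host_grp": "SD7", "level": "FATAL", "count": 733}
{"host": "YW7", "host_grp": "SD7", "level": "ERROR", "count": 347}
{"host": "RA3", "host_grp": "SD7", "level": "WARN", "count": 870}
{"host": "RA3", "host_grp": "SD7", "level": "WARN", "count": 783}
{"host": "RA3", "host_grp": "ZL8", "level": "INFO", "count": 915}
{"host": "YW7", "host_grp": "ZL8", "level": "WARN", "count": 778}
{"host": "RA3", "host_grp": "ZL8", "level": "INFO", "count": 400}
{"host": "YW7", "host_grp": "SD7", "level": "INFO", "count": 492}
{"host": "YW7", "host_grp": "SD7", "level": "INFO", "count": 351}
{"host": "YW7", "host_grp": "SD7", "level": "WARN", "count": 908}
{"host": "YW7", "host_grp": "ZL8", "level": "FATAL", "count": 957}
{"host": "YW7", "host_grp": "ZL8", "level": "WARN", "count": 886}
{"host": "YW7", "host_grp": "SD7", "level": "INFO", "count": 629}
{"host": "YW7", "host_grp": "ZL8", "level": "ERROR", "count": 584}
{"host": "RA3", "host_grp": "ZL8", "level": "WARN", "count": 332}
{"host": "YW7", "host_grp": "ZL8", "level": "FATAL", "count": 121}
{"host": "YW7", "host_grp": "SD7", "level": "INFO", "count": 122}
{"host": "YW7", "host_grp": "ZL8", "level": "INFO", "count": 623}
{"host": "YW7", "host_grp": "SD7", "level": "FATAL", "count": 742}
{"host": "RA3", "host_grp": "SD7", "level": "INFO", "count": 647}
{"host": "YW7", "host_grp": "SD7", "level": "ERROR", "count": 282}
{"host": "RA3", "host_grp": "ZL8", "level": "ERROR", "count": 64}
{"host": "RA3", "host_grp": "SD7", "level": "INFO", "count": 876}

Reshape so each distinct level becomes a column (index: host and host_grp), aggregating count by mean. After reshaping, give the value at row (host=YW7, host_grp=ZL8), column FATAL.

657.75

Rows with host=YW7, host_grp=ZL8 and level=FATAL: count values are 743, 810, 957, 121.
(743 + 810 + 957 + 121) / 4 = 657.75.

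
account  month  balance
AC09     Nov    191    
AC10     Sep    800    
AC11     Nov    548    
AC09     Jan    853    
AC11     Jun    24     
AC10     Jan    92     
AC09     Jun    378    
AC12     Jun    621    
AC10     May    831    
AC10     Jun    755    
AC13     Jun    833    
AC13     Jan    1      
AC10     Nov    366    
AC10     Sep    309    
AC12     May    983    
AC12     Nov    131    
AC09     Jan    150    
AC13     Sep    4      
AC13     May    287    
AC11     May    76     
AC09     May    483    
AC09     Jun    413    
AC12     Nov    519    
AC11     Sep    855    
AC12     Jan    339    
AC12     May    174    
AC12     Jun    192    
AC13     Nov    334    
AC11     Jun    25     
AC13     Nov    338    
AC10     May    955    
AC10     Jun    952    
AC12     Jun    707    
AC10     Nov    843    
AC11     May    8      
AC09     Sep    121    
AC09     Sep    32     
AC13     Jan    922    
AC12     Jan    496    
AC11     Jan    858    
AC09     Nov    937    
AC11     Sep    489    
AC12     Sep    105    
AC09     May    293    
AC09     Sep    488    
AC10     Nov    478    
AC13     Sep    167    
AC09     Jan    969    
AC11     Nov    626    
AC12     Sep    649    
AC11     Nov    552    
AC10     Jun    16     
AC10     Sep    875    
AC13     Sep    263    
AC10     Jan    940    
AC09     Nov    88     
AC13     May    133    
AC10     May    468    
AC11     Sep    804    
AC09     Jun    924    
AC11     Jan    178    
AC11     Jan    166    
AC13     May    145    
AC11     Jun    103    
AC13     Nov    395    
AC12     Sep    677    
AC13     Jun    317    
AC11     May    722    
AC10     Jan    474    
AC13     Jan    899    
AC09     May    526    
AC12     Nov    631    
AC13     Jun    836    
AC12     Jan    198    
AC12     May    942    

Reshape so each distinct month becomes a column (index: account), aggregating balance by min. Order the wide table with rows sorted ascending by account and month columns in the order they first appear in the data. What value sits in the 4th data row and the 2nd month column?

105

With rows sorted ascending by account, row 4 is account=AC12. month columns in first-appearance order: Nov, Sep, Jan, Jun, May; column 2 is Sep.
Long rows with account=AC12, month=Sep: min(105, 649, 677) = 105.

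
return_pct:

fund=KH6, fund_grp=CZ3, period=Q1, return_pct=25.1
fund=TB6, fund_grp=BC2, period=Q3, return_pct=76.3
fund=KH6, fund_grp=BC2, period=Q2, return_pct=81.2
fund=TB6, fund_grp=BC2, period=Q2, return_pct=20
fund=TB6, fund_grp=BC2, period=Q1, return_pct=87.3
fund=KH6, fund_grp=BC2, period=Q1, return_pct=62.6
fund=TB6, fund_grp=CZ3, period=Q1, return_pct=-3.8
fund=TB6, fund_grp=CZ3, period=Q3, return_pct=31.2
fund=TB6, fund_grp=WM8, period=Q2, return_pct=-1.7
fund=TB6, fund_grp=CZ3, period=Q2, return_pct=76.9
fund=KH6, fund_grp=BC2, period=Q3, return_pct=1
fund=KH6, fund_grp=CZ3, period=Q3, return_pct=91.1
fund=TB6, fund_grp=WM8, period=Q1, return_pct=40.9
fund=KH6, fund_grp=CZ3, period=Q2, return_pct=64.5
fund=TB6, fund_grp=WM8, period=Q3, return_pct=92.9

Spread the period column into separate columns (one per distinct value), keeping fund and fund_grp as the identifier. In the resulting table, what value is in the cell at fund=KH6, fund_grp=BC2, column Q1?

62.6

Wide layout: rows indexed by fund and fund_grp, columns are the 3 distinct period values (Q1, Q3, Q2).
Cell (fund=KH6, fund_grp=BC2, period=Q1) draws from the long row where fund=KH6, fund_grp=BC2 and period=Q1, which has return_pct=62.6.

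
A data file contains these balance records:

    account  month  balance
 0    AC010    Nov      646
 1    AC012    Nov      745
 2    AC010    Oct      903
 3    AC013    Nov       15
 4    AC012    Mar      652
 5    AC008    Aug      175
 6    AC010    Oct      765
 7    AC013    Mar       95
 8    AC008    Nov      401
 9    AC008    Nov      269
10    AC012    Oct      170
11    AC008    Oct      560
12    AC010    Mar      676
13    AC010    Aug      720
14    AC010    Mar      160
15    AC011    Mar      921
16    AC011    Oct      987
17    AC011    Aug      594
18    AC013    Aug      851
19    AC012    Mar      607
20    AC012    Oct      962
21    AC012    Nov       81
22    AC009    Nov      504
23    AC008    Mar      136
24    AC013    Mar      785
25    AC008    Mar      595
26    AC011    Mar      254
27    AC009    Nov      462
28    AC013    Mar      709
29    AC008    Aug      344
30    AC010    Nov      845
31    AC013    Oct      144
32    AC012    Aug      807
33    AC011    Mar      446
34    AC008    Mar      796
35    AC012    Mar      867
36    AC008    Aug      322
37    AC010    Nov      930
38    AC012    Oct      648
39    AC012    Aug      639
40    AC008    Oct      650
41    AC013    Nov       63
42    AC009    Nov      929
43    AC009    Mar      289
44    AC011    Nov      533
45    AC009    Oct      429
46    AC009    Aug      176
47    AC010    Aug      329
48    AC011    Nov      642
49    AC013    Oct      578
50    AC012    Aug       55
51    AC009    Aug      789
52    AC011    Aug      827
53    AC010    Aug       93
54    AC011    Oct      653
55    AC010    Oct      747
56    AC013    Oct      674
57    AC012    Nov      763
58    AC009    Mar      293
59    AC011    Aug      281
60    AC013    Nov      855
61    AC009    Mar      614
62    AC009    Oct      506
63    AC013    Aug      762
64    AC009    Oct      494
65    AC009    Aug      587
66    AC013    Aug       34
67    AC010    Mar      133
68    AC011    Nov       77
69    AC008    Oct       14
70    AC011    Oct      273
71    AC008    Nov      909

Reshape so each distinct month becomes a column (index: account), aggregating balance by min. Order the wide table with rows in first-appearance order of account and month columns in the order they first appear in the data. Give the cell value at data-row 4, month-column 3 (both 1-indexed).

136

With rows in first-appearance order of account, row 4 is account=AC008. month columns in first-appearance order: Nov, Oct, Mar, Aug; column 3 is Mar.
Long rows with account=AC008, month=Mar: min(136, 595, 796) = 136.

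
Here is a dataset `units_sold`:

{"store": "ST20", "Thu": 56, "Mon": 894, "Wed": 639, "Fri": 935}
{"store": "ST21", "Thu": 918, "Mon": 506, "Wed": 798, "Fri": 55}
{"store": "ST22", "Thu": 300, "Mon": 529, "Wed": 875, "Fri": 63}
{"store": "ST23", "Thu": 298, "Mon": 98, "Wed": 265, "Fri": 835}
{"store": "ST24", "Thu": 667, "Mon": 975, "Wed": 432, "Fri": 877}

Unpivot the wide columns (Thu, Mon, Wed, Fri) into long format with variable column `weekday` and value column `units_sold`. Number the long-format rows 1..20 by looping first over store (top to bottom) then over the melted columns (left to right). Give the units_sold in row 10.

20 rows total (5 × 4). Row 10: index ⌊(10-1)/4⌋ = 2 into store → ST22; (10-1) mod 4 = 1 into the melted columns → Mon.
So row 10 is (ST22, Mon, 529); units_sold = 529.

529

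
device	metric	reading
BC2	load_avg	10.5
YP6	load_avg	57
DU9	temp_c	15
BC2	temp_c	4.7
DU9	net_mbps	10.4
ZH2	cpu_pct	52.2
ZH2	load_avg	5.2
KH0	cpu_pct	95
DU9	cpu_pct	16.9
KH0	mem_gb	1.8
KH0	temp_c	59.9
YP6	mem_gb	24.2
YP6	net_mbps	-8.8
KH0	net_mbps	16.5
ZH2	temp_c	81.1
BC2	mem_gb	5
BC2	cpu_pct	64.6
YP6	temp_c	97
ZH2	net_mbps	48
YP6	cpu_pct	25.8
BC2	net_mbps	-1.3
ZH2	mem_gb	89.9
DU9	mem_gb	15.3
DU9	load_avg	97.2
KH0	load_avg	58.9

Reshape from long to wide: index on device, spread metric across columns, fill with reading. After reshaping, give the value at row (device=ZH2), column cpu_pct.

Wide layout: rows indexed by device, columns are the 5 distinct metric values (load_avg, temp_c, net_mbps, cpu_pct, mem_gb).
Cell (device=ZH2, metric=cpu_pct) draws from the long row where device=ZH2 and metric=cpu_pct, which has reading=52.2.

52.2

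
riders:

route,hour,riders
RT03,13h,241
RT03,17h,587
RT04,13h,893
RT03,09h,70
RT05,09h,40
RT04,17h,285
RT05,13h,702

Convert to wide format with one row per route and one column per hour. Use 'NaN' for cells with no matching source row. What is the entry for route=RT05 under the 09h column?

The long row with route=RT05, hour=09h has riders=40.

40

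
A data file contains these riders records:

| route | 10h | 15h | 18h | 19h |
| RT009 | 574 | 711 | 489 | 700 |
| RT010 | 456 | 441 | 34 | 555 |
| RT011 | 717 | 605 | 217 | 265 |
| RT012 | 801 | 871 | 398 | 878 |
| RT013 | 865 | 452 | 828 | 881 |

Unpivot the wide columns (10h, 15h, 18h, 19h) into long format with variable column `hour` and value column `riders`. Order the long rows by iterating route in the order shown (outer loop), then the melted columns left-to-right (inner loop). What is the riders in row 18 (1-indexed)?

20 rows total (5 × 4). Row 18: index ⌊(18-1)/4⌋ = 4 into route → RT013; (18-1) mod 4 = 1 into the melted columns → 15h.
So row 18 is (RT013, 15h, 452); riders = 452.

452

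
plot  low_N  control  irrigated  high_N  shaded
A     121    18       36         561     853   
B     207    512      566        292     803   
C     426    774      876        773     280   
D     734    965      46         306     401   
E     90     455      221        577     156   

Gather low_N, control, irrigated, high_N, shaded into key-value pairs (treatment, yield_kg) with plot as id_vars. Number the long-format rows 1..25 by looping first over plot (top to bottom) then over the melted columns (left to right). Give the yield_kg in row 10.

803

25 rows total (5 × 5). Row 10: index ⌊(10-1)/5⌋ = 1 into plot → B; (10-1) mod 5 = 4 into the melted columns → shaded.
So row 10 is (B, shaded, 803); yield_kg = 803.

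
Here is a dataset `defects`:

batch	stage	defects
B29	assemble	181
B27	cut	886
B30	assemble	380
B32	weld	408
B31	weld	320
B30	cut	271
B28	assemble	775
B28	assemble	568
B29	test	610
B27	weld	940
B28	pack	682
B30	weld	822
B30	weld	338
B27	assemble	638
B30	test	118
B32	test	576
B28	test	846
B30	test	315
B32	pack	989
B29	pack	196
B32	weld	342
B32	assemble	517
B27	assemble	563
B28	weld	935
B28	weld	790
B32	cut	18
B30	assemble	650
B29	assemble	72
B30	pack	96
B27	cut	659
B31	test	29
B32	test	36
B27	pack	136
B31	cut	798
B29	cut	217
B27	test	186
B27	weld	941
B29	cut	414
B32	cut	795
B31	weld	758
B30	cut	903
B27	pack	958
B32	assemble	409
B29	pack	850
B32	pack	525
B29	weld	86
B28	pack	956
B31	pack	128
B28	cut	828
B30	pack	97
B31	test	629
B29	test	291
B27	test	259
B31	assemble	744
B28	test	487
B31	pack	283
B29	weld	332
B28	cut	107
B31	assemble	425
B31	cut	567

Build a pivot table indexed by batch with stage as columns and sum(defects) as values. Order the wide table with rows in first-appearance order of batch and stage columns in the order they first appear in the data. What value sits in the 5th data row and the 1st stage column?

With rows in first-appearance order of batch, row 5 is batch=B31. stage columns in first-appearance order: assemble, cut, weld, test, pack; column 1 is assemble.
Long rows with batch=B31, stage=assemble: 744 + 425 = 1169.

1169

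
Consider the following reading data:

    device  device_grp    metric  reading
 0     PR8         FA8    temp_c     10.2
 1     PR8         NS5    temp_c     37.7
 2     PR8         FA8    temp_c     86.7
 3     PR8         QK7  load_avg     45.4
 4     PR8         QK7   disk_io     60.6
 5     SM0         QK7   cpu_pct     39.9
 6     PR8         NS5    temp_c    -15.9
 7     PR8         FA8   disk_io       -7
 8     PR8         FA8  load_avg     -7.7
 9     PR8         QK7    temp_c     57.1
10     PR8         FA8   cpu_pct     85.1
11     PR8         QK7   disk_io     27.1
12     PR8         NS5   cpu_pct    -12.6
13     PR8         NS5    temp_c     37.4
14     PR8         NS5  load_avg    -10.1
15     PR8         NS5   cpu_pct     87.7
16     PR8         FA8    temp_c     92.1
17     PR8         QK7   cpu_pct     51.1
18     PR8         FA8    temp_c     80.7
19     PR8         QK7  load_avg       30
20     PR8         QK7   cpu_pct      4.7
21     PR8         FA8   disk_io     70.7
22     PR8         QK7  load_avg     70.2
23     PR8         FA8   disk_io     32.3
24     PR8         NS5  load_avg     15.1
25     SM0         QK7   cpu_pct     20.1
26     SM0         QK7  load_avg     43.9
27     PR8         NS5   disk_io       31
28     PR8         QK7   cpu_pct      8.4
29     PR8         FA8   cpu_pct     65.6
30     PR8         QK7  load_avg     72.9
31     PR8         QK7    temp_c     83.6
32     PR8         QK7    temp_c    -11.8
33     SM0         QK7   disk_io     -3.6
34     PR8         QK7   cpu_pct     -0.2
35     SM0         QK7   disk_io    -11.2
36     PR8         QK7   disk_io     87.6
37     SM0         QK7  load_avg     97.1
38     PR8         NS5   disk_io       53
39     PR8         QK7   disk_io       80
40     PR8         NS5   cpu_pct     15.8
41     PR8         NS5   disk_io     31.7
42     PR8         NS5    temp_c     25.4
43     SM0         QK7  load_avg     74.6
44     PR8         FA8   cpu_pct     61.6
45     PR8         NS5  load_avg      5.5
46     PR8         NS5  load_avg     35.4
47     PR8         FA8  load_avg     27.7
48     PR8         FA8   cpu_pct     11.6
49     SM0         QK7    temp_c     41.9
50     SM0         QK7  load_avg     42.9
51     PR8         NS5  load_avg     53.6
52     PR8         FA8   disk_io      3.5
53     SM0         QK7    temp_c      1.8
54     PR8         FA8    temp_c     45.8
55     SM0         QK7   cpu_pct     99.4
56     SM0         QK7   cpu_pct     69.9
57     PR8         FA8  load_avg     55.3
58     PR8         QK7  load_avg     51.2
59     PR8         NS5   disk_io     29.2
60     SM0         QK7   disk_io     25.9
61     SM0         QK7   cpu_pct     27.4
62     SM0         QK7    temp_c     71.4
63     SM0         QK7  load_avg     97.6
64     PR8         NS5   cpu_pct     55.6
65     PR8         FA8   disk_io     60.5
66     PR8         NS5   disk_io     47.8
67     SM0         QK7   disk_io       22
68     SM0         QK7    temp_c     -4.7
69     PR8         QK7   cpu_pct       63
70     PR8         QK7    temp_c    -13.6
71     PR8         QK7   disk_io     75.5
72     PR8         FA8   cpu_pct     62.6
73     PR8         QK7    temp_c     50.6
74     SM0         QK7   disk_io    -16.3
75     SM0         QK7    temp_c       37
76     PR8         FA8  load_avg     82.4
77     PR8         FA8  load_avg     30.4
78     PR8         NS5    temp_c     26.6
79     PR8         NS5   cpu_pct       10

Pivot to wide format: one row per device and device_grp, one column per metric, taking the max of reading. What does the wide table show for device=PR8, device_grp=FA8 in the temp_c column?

Rows with device=PR8, device_grp=FA8 and metric=temp_c: reading values are 10.2, 86.7, 92.1, 80.7, 45.8.
max(10.2, 86.7, 92.1, 80.7, 45.8) = 92.1.

92.1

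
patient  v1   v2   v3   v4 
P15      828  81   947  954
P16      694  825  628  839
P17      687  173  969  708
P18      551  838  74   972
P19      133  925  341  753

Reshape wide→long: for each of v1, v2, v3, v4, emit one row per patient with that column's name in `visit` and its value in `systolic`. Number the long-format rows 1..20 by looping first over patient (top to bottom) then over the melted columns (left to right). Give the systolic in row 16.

20 rows total (5 × 4). Row 16: index ⌊(16-1)/4⌋ = 3 into patient → P18; (16-1) mod 4 = 3 into the melted columns → v4.
So row 16 is (P18, v4, 972); systolic = 972.

972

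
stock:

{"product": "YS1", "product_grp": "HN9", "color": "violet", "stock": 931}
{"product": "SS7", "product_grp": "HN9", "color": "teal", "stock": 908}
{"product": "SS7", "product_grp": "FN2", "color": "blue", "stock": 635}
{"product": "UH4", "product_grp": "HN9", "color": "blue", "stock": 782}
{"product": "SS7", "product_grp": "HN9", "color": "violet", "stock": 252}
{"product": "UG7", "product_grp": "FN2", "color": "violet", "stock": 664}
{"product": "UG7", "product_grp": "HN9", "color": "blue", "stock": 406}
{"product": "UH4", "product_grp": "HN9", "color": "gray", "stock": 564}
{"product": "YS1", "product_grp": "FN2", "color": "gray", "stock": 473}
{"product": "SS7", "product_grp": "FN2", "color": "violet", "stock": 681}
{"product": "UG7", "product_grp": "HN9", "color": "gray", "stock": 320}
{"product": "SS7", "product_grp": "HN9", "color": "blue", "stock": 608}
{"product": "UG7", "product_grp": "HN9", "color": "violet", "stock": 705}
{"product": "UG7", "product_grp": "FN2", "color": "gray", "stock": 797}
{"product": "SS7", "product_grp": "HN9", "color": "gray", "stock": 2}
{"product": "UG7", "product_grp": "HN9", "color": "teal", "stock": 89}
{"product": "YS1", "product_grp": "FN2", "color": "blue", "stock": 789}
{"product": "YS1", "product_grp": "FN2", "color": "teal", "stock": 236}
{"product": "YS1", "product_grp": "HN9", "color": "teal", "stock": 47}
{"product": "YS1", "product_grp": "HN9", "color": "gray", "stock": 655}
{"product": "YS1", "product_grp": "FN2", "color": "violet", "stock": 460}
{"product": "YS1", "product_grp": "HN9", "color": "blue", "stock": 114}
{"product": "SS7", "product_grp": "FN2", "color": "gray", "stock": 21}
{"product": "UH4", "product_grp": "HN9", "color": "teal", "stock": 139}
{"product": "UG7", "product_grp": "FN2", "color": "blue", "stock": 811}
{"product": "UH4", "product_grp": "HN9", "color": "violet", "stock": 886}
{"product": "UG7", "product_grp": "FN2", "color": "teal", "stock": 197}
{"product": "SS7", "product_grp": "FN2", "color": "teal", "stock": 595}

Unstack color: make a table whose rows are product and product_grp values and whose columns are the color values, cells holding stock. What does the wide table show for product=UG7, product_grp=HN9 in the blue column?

406

Wide layout: rows indexed by product and product_grp, columns are the 4 distinct color values (violet, teal, blue, gray).
Cell (product=UG7, product_grp=HN9, color=blue) draws from the long row where product=UG7, product_grp=HN9 and color=blue, which has stock=406.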